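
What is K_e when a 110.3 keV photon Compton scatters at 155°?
32.1551 keV

By energy conservation: K_e = E_initial - E_final

First find the scattered photon energy:
Initial wavelength: λ = hc/E = 11.2406 pm
Compton shift: Δλ = λ_C(1 - cos(155°)) = 4.6253 pm
Final wavelength: λ' = 11.2406 + 4.6253 = 15.8659 pm
Final photon energy: E' = hc/λ' = 78.1449 keV

Electron kinetic energy:
K_e = E - E' = 110.3000 - 78.1449 = 32.1551 keV

(Intermediate values are shown rounded; full precision is carried through to the final answer.)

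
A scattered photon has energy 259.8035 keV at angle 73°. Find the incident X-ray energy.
405.7999 keV

Convert final energy to wavelength (hc ≈ 1239.842 keV·pm):
λ' = hc/E' = 1239.842 / 259.8035 = 4.7722 pm

Calculate the Compton shift:
Δλ = λ_C(1 - cos(73°))
Δλ = 2.4263 × (1 - cos(73°))
Δλ = 1.7169 pm

Initial wavelength:
λ = λ' - Δλ = 4.7722 - 1.7169 = 3.0553 pm

Initial energy:
E = hc/λ = 1239.842 / 3.0553 = 405.7999 keV

(Intermediate values are shown rounded; full precision is carried through to the final answer.)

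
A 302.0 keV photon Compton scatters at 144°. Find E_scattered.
145.9552 keV

First convert energy to wavelength:
λ = hc/E, with hc ≈ 1239.842 keV·pm (i.e. 1239.842 eV·nm)

For E = 302.0 keV = 302000 eV:
λ = 1239.842 keV·pm / 302.0 keV
λ = 4.1054 pm

Calculate the Compton shift:
Δλ = λ_C(1 - cos(144°)) = 2.4263 × 1.8090
Δλ = 4.3892 pm

Final wavelength:
λ' = 4.1054 + 4.3892 = 8.4947 pm

Final energy:
E' = hc/λ' = 1239.842 / 8.4947 = 145.9552 keV

(Intermediate values are shown rounded; full precision is carried through to the final answer.)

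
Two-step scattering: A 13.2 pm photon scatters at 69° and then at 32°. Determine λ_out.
15.1255 pm

Apply Compton shift twice:

First scattering at θ₁ = 69°:
Δλ₁ = λ_C(1 - cos(69°))
Δλ₁ = 2.4263 × 0.6416
Δλ₁ = 1.5568 pm

After first scattering:
λ₁ = 13.2 + 1.5568 = 14.7568 pm

Second scattering at θ₂ = 32°:
Δλ₂ = λ_C(1 - cos(32°))
Δλ₂ = 2.4263 × 0.1520
Δλ₂ = 0.3687 pm

Final wavelength:
λ₂ = 14.7568 + 0.3687 = 15.1255 pm

Total shift: Δλ_total = 1.5568 + 0.3687 = 1.9255 pm

(Intermediate values are shown rounded; full precision is carried through to the final answer.)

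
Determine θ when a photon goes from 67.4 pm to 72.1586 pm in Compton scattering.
164.00°

First find the wavelength shift:
Δλ = λ' - λ = 72.1586 - 67.4 = 4.7586 pm

Using Δλ = λ_C(1 - cos θ), with λ_C = h/(m_e·c) ≈ 2.42631024 pm:
cos θ = 1 - Δλ/λ_C
cos θ = 1 - 4.7586/2.42631024
cos θ = -0.961250

θ = arccos(-0.961250)
θ = 164.00°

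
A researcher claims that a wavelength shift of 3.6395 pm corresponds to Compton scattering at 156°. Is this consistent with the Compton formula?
No, inconsistent

Calculate the expected shift for θ = 156°:

Δλ_expected = λ_C(1 - cos(156°))
Δλ_expected = 2.4263 × (1 - cos(156°))
Δλ_expected = 2.4263 × 1.9135
Δλ_expected = 4.6429 pm

Given shift: 3.6395 pm
Expected shift: 4.6429 pm
Difference: 1.0034 pm

The values do not match. The given shift corresponds to θ ≈ 120.0°, not 156°.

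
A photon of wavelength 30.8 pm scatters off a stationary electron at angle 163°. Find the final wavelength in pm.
35.5466 pm

Using the Compton scattering formula:
λ' = λ + Δλ = λ + λ_C(1 - cos θ)

Given:
- Initial wavelength λ = 30.8 pm
- Scattering angle θ = 163°
- Compton wavelength λ_C ≈ 2.4263 pm

Calculate the shift:
Δλ = 2.4263 × (1 - cos(163°))
Δλ = 2.4263 × 1.9563
Δλ = 4.7466 pm

Final wavelength:
λ' = 30.8 + 4.7466 = 35.5466 pm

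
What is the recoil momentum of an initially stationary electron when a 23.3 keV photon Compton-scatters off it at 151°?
2.3163e-23 kg·m/s

The electron is initially at rest, so by conservation of momentum:
p⃗_e = p⃗₀ − p⃗'  (incident photon momentum minus scattered photon momentum)

Photon momentum magnitudes (p = h/λ = E/c):
λ₀ = hc/E₀ = 53.2121 pm → p₀ = h/λ₀ = 1.2452e-23 kg·m/s
Δλ = λ_C(1 − cos 151°) = 4.5484 pm
λ' = 57.7605 pm → p' = h/λ' = 1.1472e-23 kg·m/s

The scattered photon makes angle θ = 151° with the incident direction, so by the law of cosines:
|p⃗_e|² = p₀² + p'² − 2p₀p'cos θ
|p⃗_e|² = (1.2452e-23)² + (1.1472e-23)² − 2·1.2452e-23·1.1472e-23·cos(151°)
|p⃗_e| = 2.3163e-23 kg·m/s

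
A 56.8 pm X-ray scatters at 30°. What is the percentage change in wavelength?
0.5723%

Calculate the Compton shift:
Δλ = λ_C(1 - cos(30°))
Δλ = 2.4263 × (1 - cos(30°))
Δλ = 2.4263 × 0.1340
Δλ = 0.3251 pm

Percentage change:
(Δλ/λ₀) × 100 = (0.3251/56.8) × 100
= 0.5723%

(Intermediate values are shown rounded; full precision is carried through to the final answer.)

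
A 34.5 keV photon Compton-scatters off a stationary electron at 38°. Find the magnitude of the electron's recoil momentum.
1.1923e-23 kg·m/s

The electron is initially at rest, so by conservation of momentum:
p⃗_e = p⃗₀ − p⃗'  (incident photon momentum minus scattered photon momentum)

Photon momentum magnitudes (p = h/λ = E/c):
λ₀ = hc/E₀ = 35.9374 pm → p₀ = h/λ₀ = 1.8438e-23 kg·m/s
Δλ = λ_C(1 − cos 38°) = 0.5144 pm
λ' = 36.4518 pm → p' = h/λ' = 1.8178e-23 kg·m/s

The scattered photon makes angle θ = 38° with the incident direction, so by the law of cosines:
|p⃗_e|² = p₀² + p'² − 2p₀p'cos θ
|p⃗_e|² = (1.8438e-23)² + (1.8178e-23)² − 2·1.8438e-23·1.8178e-23·cos(38°)
|p⃗_e| = 1.1923e-23 kg·m/s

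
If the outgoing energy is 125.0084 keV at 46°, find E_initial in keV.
135.1000 keV

Convert final energy to wavelength (hc ≈ 1239.842 keV·pm):
λ' = hc/E' = 1239.842 / 125.0084 = 9.9181 pm

Calculate the Compton shift:
Δλ = λ_C(1 - cos(46°))
Δλ = 2.4263 × (1 - cos(46°))
Δλ = 0.7409 pm

Initial wavelength:
λ = λ' - Δλ = 9.9181 - 0.7409 = 9.1772 pm

Initial energy:
E = hc/λ = 1239.842 / 9.1772 = 135.1000 keV

(Intermediate values are shown rounded; full precision is carried through to the final answer.)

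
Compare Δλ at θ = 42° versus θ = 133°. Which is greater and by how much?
133° produces the larger shift by a factor of 6.548

Calculate both shifts using Δλ = λ_C(1 - cos θ):

For θ₁ = 42°:
Δλ₁ = 2.4263 × (1 - cos(42°))
Δλ₁ = 2.4263 × 0.2569
Δλ₁ = 0.6232 pm

For θ₂ = 133°:
Δλ₂ = 2.4263 × (1 - cos(133°))
Δλ₂ = 2.4263 × 1.6820
Δλ₂ = 4.0810 pm

The 133° angle produces the larger shift.
Ratio: 4.0810/0.6232 = 6.548

(Intermediate values are shown rounded; full precision is carried through to the final answer.)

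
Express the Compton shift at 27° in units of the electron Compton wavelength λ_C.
0.1090 λ_C

The Compton shift formula is:
Δλ = λ_C(1 - cos θ)

Dividing both sides by λ_C:
Δλ/λ_C = 1 - cos θ

For θ = 27°:
Δλ/λ_C = 1 - cos(27°)
Δλ/λ_C = 1 - 0.8910
Δλ/λ_C = 0.1090

This means the shift is 0.1090 × λ_C = 0.2645 pm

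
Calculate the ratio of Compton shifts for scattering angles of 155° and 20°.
155° produces the larger shift by a factor of 31.610

Calculate both shifts using Δλ = λ_C(1 - cos θ):

For θ₁ = 20°:
Δλ₁ = 2.4263 × (1 - cos(20°))
Δλ₁ = 2.4263 × 0.0603
Δλ₁ = 0.1463 pm

For θ₂ = 155°:
Δλ₂ = 2.4263 × (1 - cos(155°))
Δλ₂ = 2.4263 × 1.9063
Δλ₂ = 4.6253 pm

The 155° angle produces the larger shift.
Ratio: 4.6253/0.1463 = 31.610

(Intermediate values are shown rounded; full precision is carried through to the final answer.)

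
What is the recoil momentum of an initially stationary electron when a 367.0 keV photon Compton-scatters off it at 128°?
2.6199e-22 kg·m/s

The electron is initially at rest, so by conservation of momentum:
p⃗_e = p⃗₀ − p⃗'  (incident photon momentum minus scattered photon momentum)

Photon momentum magnitudes (p = h/λ = E/c):
λ₀ = hc/E₀ = 3.3783 pm → p₀ = h/λ₀ = 1.9614e-22 kg·m/s
Δλ = λ_C(1 − cos 128°) = 3.9201 pm
λ' = 7.2984 pm → p' = h/λ' = 9.0788e-23 kg·m/s

The scattered photon makes angle θ = 128° with the incident direction, so by the law of cosines:
|p⃗_e|² = p₀² + p'² − 2p₀p'cos θ
|p⃗_e|² = (1.9614e-22)² + (9.0788e-23)² − 2·1.9614e-22·9.0788e-23·cos(128°)
|p⃗_e| = 2.6199e-22 kg·m/s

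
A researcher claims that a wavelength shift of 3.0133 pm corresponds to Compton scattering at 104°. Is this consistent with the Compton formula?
Yes, consistent

Calculate the expected shift for θ = 104°:

Δλ_expected = λ_C(1 - cos(104°))
Δλ_expected = 2.4263 × (1 - cos(104°))
Δλ_expected = 2.4263 × 1.2419
Δλ_expected = 3.0133 pm

Given shift: 3.0133 pm
Expected shift: 3.0133 pm
Difference: 0.0000 pm

The values match. This is consistent with Compton scattering at the stated angle.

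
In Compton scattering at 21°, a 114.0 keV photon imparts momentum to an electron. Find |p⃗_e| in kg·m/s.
2.2061e-23 kg·m/s

The electron is initially at rest, so by conservation of momentum:
p⃗_e = p⃗₀ − p⃗'  (incident photon momentum minus scattered photon momentum)

Photon momentum magnitudes (p = h/λ = E/c):
λ₀ = hc/E₀ = 10.8758 pm → p₀ = h/λ₀ = 6.0925e-23 kg·m/s
Δλ = λ_C(1 − cos 21°) = 0.1612 pm
λ' = 11.0370 pm → p' = h/λ' = 6.0035e-23 kg·m/s

The scattered photon makes angle θ = 21° with the incident direction, so by the law of cosines:
|p⃗_e|² = p₀² + p'² − 2p₀p'cos θ
|p⃗_e|² = (6.0925e-23)² + (6.0035e-23)² − 2·6.0925e-23·6.0035e-23·cos(21°)
|p⃗_e| = 2.2061e-23 kg·m/s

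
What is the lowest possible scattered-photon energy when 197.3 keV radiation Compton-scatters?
111.3297 keV (at θ = 180°)

The scattered photon has minimum energy when its wavelength is maximum, i.e., when the Compton shift Δλ = λ_C(1 − cos θ) is maximum. This occurs at θ = 180° (backscattering), giving Δλ_max = 2λ_C = 4.8526 pm.

Initial wavelength: λ₀ = hc/E₀ = 6.2840 pm
Maximum final wavelength: λ'_max = λ₀ + 2λ_C = 6.2840 + 4.8526 = 11.1367 pm
Minimum final energy: E'_min = hc/λ'_max = 111.3297 keV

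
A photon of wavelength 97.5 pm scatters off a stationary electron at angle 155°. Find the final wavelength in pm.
102.1253 pm

Using the Compton scattering formula:
λ' = λ + Δλ = λ + λ_C(1 - cos θ)

Given:
- Initial wavelength λ = 97.5 pm
- Scattering angle θ = 155°
- Compton wavelength λ_C ≈ 2.4263 pm

Calculate the shift:
Δλ = 2.4263 × (1 - cos(155°))
Δλ = 2.4263 × 1.9063
Δλ = 4.6253 pm

Final wavelength:
λ' = 97.5 + 4.6253 = 102.1253 pm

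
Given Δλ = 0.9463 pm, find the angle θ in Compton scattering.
52.41°

From the Compton formula Δλ = λ_C(1 - cos θ), we can solve for θ:

cos θ = 1 - Δλ/λ_C

Given:
- Δλ = 0.9463 pm
- λ_C = h/(m_e·c) ≈ 2.42631024 pm

cos θ = 1 - 0.9463/2.42631024
cos θ = 1 - 0.390016
cos θ = 0.609984

θ = arccos(0.609984)
θ = 52.41°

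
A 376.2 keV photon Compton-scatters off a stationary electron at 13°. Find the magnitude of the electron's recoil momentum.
4.5249e-23 kg·m/s

The electron is initially at rest, so by conservation of momentum:
p⃗_e = p⃗₀ − p⃗'  (incident photon momentum minus scattered photon momentum)

Photon momentum magnitudes (p = h/λ = E/c):
λ₀ = hc/E₀ = 3.2957 pm → p₀ = h/λ₀ = 2.0105e-22 kg·m/s
Δλ = λ_C(1 − cos 13°) = 0.0622 pm
λ' = 3.3579 pm → p' = h/λ' = 1.9733e-22 kg·m/s

The scattered photon makes angle θ = 13° with the incident direction, so by the law of cosines:
|p⃗_e|² = p₀² + p'² − 2p₀p'cos θ
|p⃗_e|² = (2.0105e-22)² + (1.9733e-22)² − 2·2.0105e-22·1.9733e-22·cos(13°)
|p⃗_e| = 4.5249e-23 kg·m/s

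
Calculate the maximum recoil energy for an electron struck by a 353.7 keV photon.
205.3575 keV

Maximum energy transfer occurs at θ = 180° (backscattering).

Initial photon: E₀ = 353.7 keV → λ₀ = 3.5053 pm

Maximum Compton shift (at 180°):
Δλ_max = 2λ_C = 2 × 2.4263 = 4.8526 pm

Final wavelength:
λ' = 3.5053 + 4.8526 = 8.3580 pm

Minimum photon energy (maximum energy to electron):
E'_min = hc/λ' = 148.3425 keV

Maximum electron kinetic energy:
K_max = E₀ - E'_min = 353.7000 - 148.3425 = 205.3575 keV

(Intermediate values are shown rounded; full precision is carried through to the final answer.)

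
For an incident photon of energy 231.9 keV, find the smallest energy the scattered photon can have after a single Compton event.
121.5642 keV (at θ = 180°)

The scattered photon has minimum energy when its wavelength is maximum, i.e., when the Compton shift Δλ = λ_C(1 − cos θ) is maximum. This occurs at θ = 180° (backscattering), giving Δλ_max = 2λ_C = 4.8526 pm.

Initial wavelength: λ₀ = hc/E₀ = 5.3465 pm
Maximum final wavelength: λ'_max = λ₀ + 2λ_C = 5.3465 + 4.8526 = 10.1991 pm
Minimum final energy: E'_min = hc/λ'_max = 121.5642 keV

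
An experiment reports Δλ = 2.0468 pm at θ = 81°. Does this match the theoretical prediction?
Yes, consistent

Calculate the expected shift for θ = 81°:

Δλ_expected = λ_C(1 - cos(81°))
Δλ_expected = 2.4263 × (1 - cos(81°))
Δλ_expected = 2.4263 × 0.8436
Δλ_expected = 2.0468 pm

Given shift: 2.0468 pm
Expected shift: 2.0468 pm
Difference: 0.0000 pm

The values match. This is consistent with Compton scattering at the stated angle.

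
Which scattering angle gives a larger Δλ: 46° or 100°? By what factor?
100° produces the larger shift by a factor of 3.844

Calculate both shifts using Δλ = λ_C(1 - cos θ):

For θ₁ = 46°:
Δλ₁ = 2.4263 × (1 - cos(46°))
Δλ₁ = 2.4263 × 0.3053
Δλ₁ = 0.7409 pm

For θ₂ = 100°:
Δλ₂ = 2.4263 × (1 - cos(100°))
Δλ₂ = 2.4263 × 1.1736
Δλ₂ = 2.8476 pm

The 100° angle produces the larger shift.
Ratio: 2.8476/0.7409 = 3.844

(Intermediate values are shown rounded; full precision is carried through to the final answer.)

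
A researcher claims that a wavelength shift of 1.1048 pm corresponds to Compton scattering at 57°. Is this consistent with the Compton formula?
Yes, consistent

Calculate the expected shift for θ = 57°:

Δλ_expected = λ_C(1 - cos(57°))
Δλ_expected = 2.4263 × (1 - cos(57°))
Δλ_expected = 2.4263 × 0.4554
Δλ_expected = 1.1048 pm

Given shift: 1.1048 pm
Expected shift: 1.1048 pm
Difference: 0.0000 pm

The values match. This is consistent with Compton scattering at the stated angle.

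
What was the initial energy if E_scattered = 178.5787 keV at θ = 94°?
285.2000 keV

Convert final energy to wavelength (hc ≈ 1239.842 keV·pm):
λ' = hc/E' = 1239.842 / 178.5787 = 6.9428 pm

Calculate the Compton shift:
Δλ = λ_C(1 - cos(94°))
Δλ = 2.4263 × (1 - cos(94°))
Δλ = 2.5956 pm

Initial wavelength:
λ = λ' - Δλ = 6.9428 - 2.5956 = 4.3473 pm

Initial energy:
E = hc/λ = 1239.842 / 4.3473 = 285.2000 keV

(Intermediate values are shown rounded; full precision is carried through to the final answer.)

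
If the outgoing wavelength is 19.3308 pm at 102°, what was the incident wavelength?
16.4000 pm

From λ' = λ + Δλ, we have λ = λ' - Δλ

First calculate the Compton shift:
Δλ = λ_C(1 - cos θ)
Δλ = 2.4263 × (1 - cos(102°))
Δλ = 2.4263 × 1.2079
Δλ = 2.9308 pm

Initial wavelength:
λ = λ' - Δλ
λ = 19.3308 - 2.9308
λ = 16.4000 pm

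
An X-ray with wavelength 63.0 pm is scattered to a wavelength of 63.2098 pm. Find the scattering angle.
24.00°

First find the wavelength shift:
Δλ = λ' - λ = 63.2098 - 63.0 = 0.2098 pm

Using Δλ = λ_C(1 - cos θ), with λ_C = h/(m_e·c) ≈ 2.42631024 pm:
cos θ = 1 - Δλ/λ_C
cos θ = 1 - 0.2098/2.42631024
cos θ = 0.913531

θ = arccos(0.913531)
θ = 24.00°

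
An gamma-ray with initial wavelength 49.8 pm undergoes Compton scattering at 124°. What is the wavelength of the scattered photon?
53.5831 pm

Using the Compton scattering formula:
λ' = λ + Δλ = λ + λ_C(1 - cos θ)

Given:
- Initial wavelength λ = 49.8 pm
- Scattering angle θ = 124°
- Compton wavelength λ_C ≈ 2.4263 pm

Calculate the shift:
Δλ = 2.4263 × (1 - cos(124°))
Δλ = 2.4263 × 1.5592
Δλ = 3.7831 pm

Final wavelength:
λ' = 49.8 + 3.7831 = 53.5831 pm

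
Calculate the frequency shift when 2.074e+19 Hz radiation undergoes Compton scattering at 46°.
1.011e+18 Hz (decrease)

Convert frequency to wavelength (c = 299792458 m/s):
λ₀ = c/f₀ = 299792458/2.074e+19 = 1.4454795e-11 m = 14.4548 pm

Calculate Compton shift:
Δλ = λ_C(1 - cos(46°)) = 0.7409 pm

Final wavelength:
λ' = λ₀ + Δλ = 14.4548 + 0.7409 = 15.1956 pm

Final frequency:
f' = c/λ' = 299792458/1.5195649e-11 = 1.9728835e+19 Hz

Frequency shift (decrease):
Δf = f₀ - f' = 2.074e+19 - 1.9728835e+19 = 1.011e+18 Hz

(Intermediate values are shown rounded; full precision is carried through to the final answer.)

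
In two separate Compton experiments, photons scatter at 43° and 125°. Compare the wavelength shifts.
125° produces the larger shift by a factor of 5.857

Calculate both shifts using Δλ = λ_C(1 - cos θ):

For θ₁ = 43°:
Δλ₁ = 2.4263 × (1 - cos(43°))
Δλ₁ = 2.4263 × 0.2686
Δλ₁ = 0.6518 pm

For θ₂ = 125°:
Δλ₂ = 2.4263 × (1 - cos(125°))
Δλ₂ = 2.4263 × 1.5736
Δλ₂ = 3.8180 pm

The 125° angle produces the larger shift.
Ratio: 3.8180/0.6518 = 5.857

(Intermediate values are shown rounded; full precision is carried through to the final answer.)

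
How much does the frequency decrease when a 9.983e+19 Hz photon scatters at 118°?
5.419e+19 Hz (decrease)

Convert frequency to wavelength (c = 299792458 m/s):
λ₀ = c/f₀ = 299792458/9.983e+19 = 3.0030297e-12 m = 3.0030 pm

Calculate Compton shift:
Δλ = λ_C(1 - cos(118°)) = 3.5654 pm

Final wavelength:
λ' = λ₀ + Δλ = 3.0030 + 3.5654 = 6.5684 pm

Final frequency:
f' = c/λ' = 299792458/6.5684236e-12 = 4.5641462e+19 Hz

Frequency shift (decrease):
Δf = f₀ - f' = 9.983e+19 - 4.5641462e+19 = 5.419e+19 Hz

(Intermediate values are shown rounded; full precision is carried through to the final answer.)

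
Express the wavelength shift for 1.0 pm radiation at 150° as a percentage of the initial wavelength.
452.7557%

Calculate the Compton shift:
Δλ = λ_C(1 - cos(150°))
Δλ = 2.4263 × (1 - cos(150°))
Δλ = 2.4263 × 1.8660
Δλ = 4.5276 pm

Percentage change:
(Δλ/λ₀) × 100 = (4.5276/1.0) × 100
= 452.7557%

(Intermediate values are shown rounded; full precision is carried through to the final answer.)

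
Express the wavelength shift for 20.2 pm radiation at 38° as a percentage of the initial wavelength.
2.5463%

Calculate the Compton shift:
Δλ = λ_C(1 - cos(38°))
Δλ = 2.4263 × (1 - cos(38°))
Δλ = 2.4263 × 0.2120
Δλ = 0.5144 pm

Percentage change:
(Δλ/λ₀) × 100 = (0.5144/20.2) × 100
= 2.5463%

(Intermediate values are shown rounded; full precision is carried through to the final answer.)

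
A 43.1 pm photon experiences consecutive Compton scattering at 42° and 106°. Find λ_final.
46.8183 pm

Apply Compton shift twice:

First scattering at θ₁ = 42°:
Δλ₁ = λ_C(1 - cos(42°))
Δλ₁ = 2.4263 × 0.2569
Δλ₁ = 0.6232 pm

After first scattering:
λ₁ = 43.1 + 0.6232 = 43.7232 pm

Second scattering at θ₂ = 106°:
Δλ₂ = λ_C(1 - cos(106°))
Δλ₂ = 2.4263 × 1.2756
Δλ₂ = 3.0951 pm

Final wavelength:
λ₂ = 43.7232 + 3.0951 = 46.8183 pm

Total shift: Δλ_total = 0.6232 + 3.0951 = 3.7183 pm

(Intermediate values are shown rounded; full precision is carried through to the final answer.)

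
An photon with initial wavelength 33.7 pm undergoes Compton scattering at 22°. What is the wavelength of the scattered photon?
33.8767 pm

Using the Compton scattering formula:
λ' = λ + Δλ = λ + λ_C(1 - cos θ)

Given:
- Initial wavelength λ = 33.7 pm
- Scattering angle θ = 22°
- Compton wavelength λ_C ≈ 2.4263 pm

Calculate the shift:
Δλ = 2.4263 × (1 - cos(22°))
Δλ = 2.4263 × 0.0728
Δλ = 0.1767 pm

Final wavelength:
λ' = 33.7 + 0.1767 = 33.8767 pm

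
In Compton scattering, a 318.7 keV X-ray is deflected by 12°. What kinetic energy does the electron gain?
4.2851 keV

By energy conservation: K_e = E_initial - E_final

First find the scattered photon energy:
Initial wavelength: λ = hc/E = 3.8903 pm
Compton shift: Δλ = λ_C(1 - cos(12°)) = 0.0530 pm
Final wavelength: λ' = 3.8903 + 0.0530 = 3.9433 pm
Final photon energy: E' = hc/λ' = 314.4149 keV

Electron kinetic energy:
K_e = E - E' = 318.7000 - 314.4149 = 4.2851 keV

(Intermediate values are shown rounded; full precision is carried through to the final answer.)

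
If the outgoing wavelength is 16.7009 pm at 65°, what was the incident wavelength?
15.3000 pm

From λ' = λ + Δλ, we have λ = λ' - Δλ

First calculate the Compton shift:
Δλ = λ_C(1 - cos θ)
Δλ = 2.4263 × (1 - cos(65°))
Δλ = 2.4263 × 0.5774
Δλ = 1.4009 pm

Initial wavelength:
λ = λ' - Δλ
λ = 16.7009 - 1.4009
λ = 15.3000 pm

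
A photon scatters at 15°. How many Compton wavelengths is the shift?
0.0341 λ_C

The Compton shift formula is:
Δλ = λ_C(1 - cos θ)

Dividing both sides by λ_C:
Δλ/λ_C = 1 - cos θ

For θ = 15°:
Δλ/λ_C = 1 - cos(15°)
Δλ/λ_C = 1 - 0.9659
Δλ/λ_C = 0.0341

This means the shift is 0.0341 × λ_C = 0.0827 pm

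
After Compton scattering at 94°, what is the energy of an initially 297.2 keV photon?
183.2106 keV

First convert energy to wavelength:
λ = hc/E, with hc ≈ 1239.842 keV·pm (i.e. 1239.842 eV·nm)

For E = 297.2 keV = 297200 eV:
λ = 1239.842 keV·pm / 297.2 keV
λ = 4.1717 pm

Calculate the Compton shift:
Δλ = λ_C(1 - cos(94°)) = 2.4263 × 1.0698
Δλ = 2.5956 pm

Final wavelength:
λ' = 4.1717 + 2.5956 = 6.7673 pm

Final energy:
E' = hc/λ' = 1239.842 / 6.7673 = 183.2106 keV

(Intermediate values are shown rounded; full precision is carried through to the final answer.)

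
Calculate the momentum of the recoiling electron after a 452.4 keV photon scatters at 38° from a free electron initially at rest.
1.4942e-22 kg·m/s

The electron is initially at rest, so by conservation of momentum:
p⃗_e = p⃗₀ − p⃗'  (incident photon momentum minus scattered photon momentum)

Photon momentum magnitudes (p = h/λ = E/c):
λ₀ = hc/E₀ = 2.7406 pm → p₀ = h/λ₀ = 2.4178e-22 kg·m/s
Δλ = λ_C(1 − cos 38°) = 0.5144 pm
λ' = 3.2549 pm → p' = h/λ' = 2.0357e-22 kg·m/s

The scattered photon makes angle θ = 38° with the incident direction, so by the law of cosines:
|p⃗_e|² = p₀² + p'² − 2p₀p'cos θ
|p⃗_e|² = (2.4178e-22)² + (2.0357e-22)² − 2·2.4178e-22·2.0357e-22·cos(38°)
|p⃗_e| = 1.4942e-22 kg·m/s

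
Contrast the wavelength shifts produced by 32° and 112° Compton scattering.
112° produces the larger shift by a factor of 9.046

Calculate both shifts using Δλ = λ_C(1 - cos θ):

For θ₁ = 32°:
Δλ₁ = 2.4263 × (1 - cos(32°))
Δλ₁ = 2.4263 × 0.1520
Δλ₁ = 0.3687 pm

For θ₂ = 112°:
Δλ₂ = 2.4263 × (1 - cos(112°))
Δλ₂ = 2.4263 × 1.3746
Δλ₂ = 3.3352 pm

The 112° angle produces the larger shift.
Ratio: 3.3352/0.3687 = 9.046

(Intermediate values are shown rounded; full precision is carried through to the final answer.)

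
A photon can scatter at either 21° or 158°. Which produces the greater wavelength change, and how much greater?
158° produces the larger shift by a factor of 29.015

Calculate both shifts using Δλ = λ_C(1 - cos θ):

For θ₁ = 21°:
Δλ₁ = 2.4263 × (1 - cos(21°))
Δλ₁ = 2.4263 × 0.0664
Δλ₁ = 0.1612 pm

For θ₂ = 158°:
Δλ₂ = 2.4263 × (1 - cos(158°))
Δλ₂ = 2.4263 × 1.9272
Δλ₂ = 4.6759 pm

The 158° angle produces the larger shift.
Ratio: 4.6759/0.1612 = 29.015

(Intermediate values are shown rounded; full precision is carried through to the final answer.)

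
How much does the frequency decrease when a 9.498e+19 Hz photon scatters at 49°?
1.986e+19 Hz (decrease)

Convert frequency to wavelength (c = 299792458 m/s):
λ₀ = c/f₀ = 299792458/9.498e+19 = 3.1563746e-12 m = 3.1564 pm

Calculate Compton shift:
Δλ = λ_C(1 - cos(49°)) = 0.8345 pm

Final wavelength:
λ' = λ₀ + Δλ = 3.1564 + 0.8345 = 3.9909 pm

Final frequency:
f' = c/λ' = 299792458/3.9908821e-12 = 7.5119348e+19 Hz

Frequency shift (decrease):
Δf = f₀ - f' = 9.498e+19 - 7.5119348e+19 = 1.986e+19 Hz

(Intermediate values are shown rounded; full precision is carried through to the final answer.)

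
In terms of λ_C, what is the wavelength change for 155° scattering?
1.9063 λ_C

The Compton shift formula is:
Δλ = λ_C(1 - cos θ)

Dividing both sides by λ_C:
Δλ/λ_C = 1 - cos θ

For θ = 155°:
Δλ/λ_C = 1 - cos(155°)
Δλ/λ_C = 1 - -0.9063
Δλ/λ_C = 1.9063

This means the shift is 1.9063 × λ_C = 4.6253 pm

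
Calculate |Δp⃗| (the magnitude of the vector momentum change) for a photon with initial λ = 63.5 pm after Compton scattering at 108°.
1.6484e-23 kg·m/s

Photon momentum magnitude is p = h/λ.

Initial momentum:
p₀ = h/λ = 6.6261e-34/6.3500e-11 = 1.0435e-23 kg·m/s

After scattering:
λ' = λ + Δλ = 63.5 + 3.1761 = 66.6761 pm
p' = h/λ' = 6.6261e-34/6.6676e-11 = 9.9377e-24 kg·m/s

Momentum is a vector; the scattered photon's direction makes angle θ = 108° with the incident direction. The magnitude of the vector change Δp⃗ = p⃗₀ − p⃗' is found from the law of cosines:
|Δp⃗|² = p₀² + p'² − 2p₀p'cos θ
|Δp⃗|² = (1.0435e-23)² + (9.9377e-24)² − 2·1.0435e-23·9.9377e-24·cos(108°)
|Δp⃗| = 1.6484e-23 kg·m/s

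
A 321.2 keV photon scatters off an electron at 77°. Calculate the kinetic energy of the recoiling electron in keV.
105.2200 keV

By energy conservation: K_e = E_initial - E_final

First find the scattered photon energy:
Initial wavelength: λ = hc/E = 3.8600 pm
Compton shift: Δλ = λ_C(1 - cos(77°)) = 1.8805 pm
Final wavelength: λ' = 3.8600 + 1.8805 = 5.7405 pm
Final photon energy: E' = hc/λ' = 215.9800 keV

Electron kinetic energy:
K_e = E - E' = 321.2000 - 215.9800 = 105.2200 keV

(Intermediate values are shown rounded; full precision is carried through to the final answer.)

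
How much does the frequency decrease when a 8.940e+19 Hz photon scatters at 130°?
4.855e+19 Hz (decrease)

Convert frequency to wavelength (c = 299792458 m/s):
λ₀ = c/f₀ = 299792458/8.940e+19 = 3.3533832e-12 m = 3.3534 pm

Calculate Compton shift:
Δλ = λ_C(1 - cos(130°)) = 3.9859 pm

Final wavelength:
λ' = λ₀ + Δλ = 3.3534 + 3.9859 = 7.3393 pm

Final frequency:
f' = c/λ' = 299792458/7.3392956e-12 = 4.0847579e+19 Hz

Frequency shift (decrease):
Δf = f₀ - f' = 8.940e+19 - 4.0847579e+19 = 4.855e+19 Hz

(Intermediate values are shown rounded; full precision is carried through to the final answer.)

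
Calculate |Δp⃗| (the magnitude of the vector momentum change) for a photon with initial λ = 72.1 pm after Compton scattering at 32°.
5.0536e-24 kg·m/s

Photon momentum magnitude is p = h/λ.

Initial momentum:
p₀ = h/λ = 6.6261e-34/7.2100e-11 = 9.1901e-24 kg·m/s

After scattering:
λ' = λ + Δλ = 72.1 + 0.3687 = 72.4687 pm
p' = h/λ' = 6.6261e-34/7.2469e-11 = 9.1434e-24 kg·m/s

Momentum is a vector; the scattered photon's direction makes angle θ = 32° with the incident direction. The magnitude of the vector change Δp⃗ = p⃗₀ − p⃗' is found from the law of cosines:
|Δp⃗|² = p₀² + p'² − 2p₀p'cos θ
|Δp⃗|² = (9.1901e-24)² + (9.1434e-24)² − 2·9.1901e-24·9.1434e-24·cos(32°)
|Δp⃗| = 5.0536e-24 kg·m/s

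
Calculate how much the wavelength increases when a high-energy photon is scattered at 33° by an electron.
0.3914 pm

Using the Compton scattering formula:
Δλ = λ_C(1 - cos θ)

where λ_C = h/(m_e·c) ≈ 2.4263 pm is the Compton wavelength of an electron.

For θ = 33°:
cos(33°) = 0.8387
1 - cos(33°) = 0.1613

Δλ = 2.4263 × 0.1613
Δλ = 0.3914 pm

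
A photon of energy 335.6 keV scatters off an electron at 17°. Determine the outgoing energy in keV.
326.2380 keV

First convert energy to wavelength:
λ = hc/E, with hc ≈ 1239.842 keV·pm (i.e. 1239.842 eV·nm)

For E = 335.6 keV = 335600 eV:
λ = 1239.842 keV·pm / 335.6 keV
λ = 3.6944 pm

Calculate the Compton shift:
Δλ = λ_C(1 - cos(17°)) = 2.4263 × 0.0437
Δλ = 0.1060 pm

Final wavelength:
λ' = 3.6944 + 0.1060 = 3.8004 pm

Final energy:
E' = hc/λ' = 1239.842 / 3.8004 = 326.2380 keV

(Intermediate values are shown rounded; full precision is carried through to the final answer.)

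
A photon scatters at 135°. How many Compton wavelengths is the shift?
1.7071 λ_C

The Compton shift formula is:
Δλ = λ_C(1 - cos θ)

Dividing both sides by λ_C:
Δλ/λ_C = 1 - cos θ

For θ = 135°:
Δλ/λ_C = 1 - cos(135°)
Δλ/λ_C = 1 - -0.7071
Δλ/λ_C = 1.7071

This means the shift is 1.7071 × λ_C = 4.1420 pm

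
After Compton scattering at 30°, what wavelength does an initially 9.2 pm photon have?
9.5251 pm

Using the Compton formula: λ' = λ + λ_C(1 − cos θ)

For θ = 30°, cos θ = √3/2 (exact) ≈ 0.8660, so:
1 − cos 30° = 1 − (√3/2) ≈ 0.1340

Δλ = λ_C × 0.1340 = 2.4263 × 0.1340 = 0.3251 pm

λ' = 9.2 + 0.3251 = 9.5251 pm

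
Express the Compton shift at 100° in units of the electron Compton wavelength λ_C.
1.1736 λ_C

The Compton shift formula is:
Δλ = λ_C(1 - cos θ)

Dividing both sides by λ_C:
Δλ/λ_C = 1 - cos θ

For θ = 100°:
Δλ/λ_C = 1 - cos(100°)
Δλ/λ_C = 1 - -0.1736
Δλ/λ_C = 1.1736

This means the shift is 1.1736 × λ_C = 2.8476 pm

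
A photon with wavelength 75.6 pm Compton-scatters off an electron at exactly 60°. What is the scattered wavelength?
76.8132 pm

Using the Compton formula: λ' = λ + λ_C(1 − cos θ)

For θ = 60°, cos θ = 1/2 (exact) = 0.5000, so:
1 − cos 60° = 1 − (1/2) = 0.5000

Δλ = λ_C × 0.5000 = 2.4263 × 0.5000 = 1.2132 pm

λ' = 75.6 + 1.2132 = 76.8132 pm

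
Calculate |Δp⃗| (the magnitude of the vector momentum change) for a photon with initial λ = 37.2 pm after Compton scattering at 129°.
3.0618e-23 kg·m/s

Photon momentum magnitude is p = h/λ.

Initial momentum:
p₀ = h/λ = 6.6261e-34/3.7200e-11 = 1.7812e-23 kg·m/s

After scattering:
λ' = λ + Δλ = 37.2 + 3.9532 = 41.1532 pm
p' = h/λ' = 6.6261e-34/4.1153e-11 = 1.6101e-23 kg·m/s

Momentum is a vector; the scattered photon's direction makes angle θ = 129° with the incident direction. The magnitude of the vector change Δp⃗ = p⃗₀ − p⃗' is found from the law of cosines:
|Δp⃗|² = p₀² + p'² − 2p₀p'cos θ
|Δp⃗|² = (1.7812e-23)² + (1.6101e-23)² − 2·1.7812e-23·1.6101e-23·cos(129°)
|Δp⃗| = 3.0618e-23 kg·m/s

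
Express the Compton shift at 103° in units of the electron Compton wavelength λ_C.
1.2250 λ_C

The Compton shift formula is:
Δλ = λ_C(1 - cos θ)

Dividing both sides by λ_C:
Δλ/λ_C = 1 - cos θ

For θ = 103°:
Δλ/λ_C = 1 - cos(103°)
Δλ/λ_C = 1 - -0.2250
Δλ/λ_C = 1.2250

This means the shift is 1.2250 × λ_C = 2.9721 pm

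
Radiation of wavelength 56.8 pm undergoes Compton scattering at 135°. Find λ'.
60.9420 pm

Using the Compton formula: λ' = λ + λ_C(1 − cos θ)

For θ = 135°, cos θ = -√2/2 (exact) ≈ -0.7071, so:
1 − cos 135° = 1 − (-√2/2) ≈ 1.7071

Δλ = λ_C × 1.7071 = 2.4263 × 1.7071 = 4.1420 pm

λ' = 56.8 + 4.1420 = 60.9420 pm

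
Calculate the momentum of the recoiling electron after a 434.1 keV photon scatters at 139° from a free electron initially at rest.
3.0841e-22 kg·m/s

The electron is initially at rest, so by conservation of momentum:
p⃗_e = p⃗₀ − p⃗'  (incident photon momentum minus scattered photon momentum)

Photon momentum magnitudes (p = h/λ = E/c):
λ₀ = hc/E₀ = 2.8561 pm → p₀ = h/λ₀ = 2.3200e-22 kg·m/s
Δλ = λ_C(1 − cos 139°) = 4.2575 pm
λ' = 7.1136 pm → p' = h/λ' = 9.3147e-23 kg·m/s

The scattered photon makes angle θ = 139° with the incident direction, so by the law of cosines:
|p⃗_e|² = p₀² + p'² − 2p₀p'cos θ
|p⃗_e|² = (2.3200e-22)² + (9.3147e-23)² − 2·2.3200e-22·9.3147e-23·cos(139°)
|p⃗_e| = 3.0841e-22 kg·m/s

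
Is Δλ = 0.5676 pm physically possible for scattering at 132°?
No, inconsistent

Calculate the expected shift for θ = 132°:

Δλ_expected = λ_C(1 - cos(132°))
Δλ_expected = 2.4263 × (1 - cos(132°))
Δλ_expected = 2.4263 × 1.6691
Δλ_expected = 4.0498 pm

Given shift: 0.5676 pm
Expected shift: 4.0498 pm
Difference: 3.4822 pm

The values do not match. The given shift corresponds to θ ≈ 40.0°, not 132°.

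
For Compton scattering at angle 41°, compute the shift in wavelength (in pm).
0.5952 pm

Using the Compton scattering formula:
Δλ = λ_C(1 - cos θ)

where λ_C = h/(m_e·c) ≈ 2.4263 pm is the Compton wavelength of an electron.

For θ = 41°:
cos(41°) = 0.7547
1 - cos(41°) = 0.2453

Δλ = 2.4263 × 0.2453
Δλ = 0.5952 pm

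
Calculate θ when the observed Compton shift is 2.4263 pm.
90.00°

From the Compton formula Δλ = λ_C(1 - cos θ), we can solve for θ:

cos θ = 1 - Δλ/λ_C

Given:
- Δλ = 2.4263 pm
- λ_C = h/(m_e·c) ≈ 2.42631024 pm

cos θ = 1 - 2.4263/2.42631024
cos θ = 1 - 0.999996
cos θ = 0.000004

θ = arccos(0.000004)
θ = 90.00°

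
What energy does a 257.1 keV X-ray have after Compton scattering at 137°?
137.4058 keV

First convert energy to wavelength:
λ = hc/E, with hc ≈ 1239.842 keV·pm (i.e. 1239.842 eV·nm)

For E = 257.1 keV = 257100 eV:
λ = 1239.842 keV·pm / 257.1 keV
λ = 4.8224 pm

Calculate the Compton shift:
Δλ = λ_C(1 - cos(137°)) = 2.4263 × 1.7314
Δλ = 4.2008 pm

Final wavelength:
λ' = 4.8224 + 4.2008 = 9.0232 pm

Final energy:
E' = hc/λ' = 1239.842 / 9.0232 = 137.4058 keV

(Intermediate values are shown rounded; full precision is carried through to the final answer.)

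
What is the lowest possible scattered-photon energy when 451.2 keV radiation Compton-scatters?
163.1264 keV (at θ = 180°)

The scattered photon has minimum energy when its wavelength is maximum, i.e., when the Compton shift Δλ = λ_C(1 − cos θ) is maximum. This occurs at θ = 180° (backscattering), giving Δλ_max = 2λ_C = 4.8526 pm.

Initial wavelength: λ₀ = hc/E₀ = 2.7479 pm
Maximum final wavelength: λ'_max = λ₀ + 2λ_C = 2.7479 + 4.8526 = 7.6005 pm
Minimum final energy: E'_min = hc/λ'_max = 163.1264 keV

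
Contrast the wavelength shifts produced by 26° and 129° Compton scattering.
129° produces the larger shift by a factor of 16.099

Calculate both shifts using Δλ = λ_C(1 - cos θ):

For θ₁ = 26°:
Δλ₁ = 2.4263 × (1 - cos(26°))
Δλ₁ = 2.4263 × 0.1012
Δλ₁ = 0.2456 pm

For θ₂ = 129°:
Δλ₂ = 2.4263 × (1 - cos(129°))
Δλ₂ = 2.4263 × 1.6293
Δλ₂ = 3.9532 pm

The 129° angle produces the larger shift.
Ratio: 3.9532/0.2456 = 16.099

(Intermediate values are shown rounded; full precision is carried through to the final answer.)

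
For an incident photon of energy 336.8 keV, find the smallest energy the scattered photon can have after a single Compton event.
145.2850 keV (at θ = 180°)

The scattered photon has minimum energy when its wavelength is maximum, i.e., when the Compton shift Δλ = λ_C(1 − cos θ) is maximum. This occurs at θ = 180° (backscattering), giving Δλ_max = 2λ_C = 4.8526 pm.

Initial wavelength: λ₀ = hc/E₀ = 3.6812 pm
Maximum final wavelength: λ'_max = λ₀ + 2λ_C = 3.6812 + 4.8526 = 8.5339 pm
Minimum final energy: E'_min = hc/λ'_max = 145.2850 keV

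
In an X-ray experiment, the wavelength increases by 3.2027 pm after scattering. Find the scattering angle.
108.66°

From the Compton formula Δλ = λ_C(1 - cos θ), we can solve for θ:

cos θ = 1 - Δλ/λ_C

Given:
- Δλ = 3.2027 pm
- λ_C = h/(m_e·c) ≈ 2.42631024 pm

cos θ = 1 - 3.2027/2.42631024
cos θ = 1 - 1.319988
cos θ = -0.319988

θ = arccos(-0.319988)
θ = 108.66°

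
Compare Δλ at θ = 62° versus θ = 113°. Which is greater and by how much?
113° produces the larger shift by a factor of 2.621

Calculate both shifts using Δλ = λ_C(1 - cos θ):

For θ₁ = 62°:
Δλ₁ = 2.4263 × (1 - cos(62°))
Δλ₁ = 2.4263 × 0.5305
Δλ₁ = 1.2872 pm

For θ₂ = 113°:
Δλ₂ = 2.4263 × (1 - cos(113°))
Δλ₂ = 2.4263 × 1.3907
Δλ₂ = 3.3743 pm

The 113° angle produces the larger shift.
Ratio: 3.3743/1.2872 = 2.621

(Intermediate values are shown rounded; full precision is carried through to the final answer.)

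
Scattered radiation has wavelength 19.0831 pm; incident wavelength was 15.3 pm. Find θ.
124.00°

First find the wavelength shift:
Δλ = λ' - λ = 19.0831 - 15.3 = 3.7831 pm

Using Δλ = λ_C(1 - cos θ), with λ_C = h/(m_e·c) ≈ 2.42631024 pm:
cos θ = 1 - Δλ/λ_C
cos θ = 1 - 3.7831/2.42631024
cos θ = -0.559199

θ = arccos(-0.559199)
θ = 124.00°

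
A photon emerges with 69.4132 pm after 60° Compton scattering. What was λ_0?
68.2000 pm

From λ' = λ + Δλ, we have λ = λ' - Δλ

First calculate the Compton shift:
Δλ = λ_C(1 - cos θ)
Δλ = 2.4263 × (1 - cos(60°))
Δλ = 2.4263 × 0.5000
Δλ = 1.2132 pm

Initial wavelength:
λ = λ' - Δλ
λ = 69.4132 - 1.2132
λ = 68.2000 pm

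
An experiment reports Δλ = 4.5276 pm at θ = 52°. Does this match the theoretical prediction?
No, inconsistent

Calculate the expected shift for θ = 52°:

Δλ_expected = λ_C(1 - cos(52°))
Δλ_expected = 2.4263 × (1 - cos(52°))
Δλ_expected = 2.4263 × 0.3843
Δλ_expected = 0.9325 pm

Given shift: 4.5276 pm
Expected shift: 0.9325 pm
Difference: 3.5950 pm

The values do not match. The given shift corresponds to θ ≈ 150.0°, not 52°.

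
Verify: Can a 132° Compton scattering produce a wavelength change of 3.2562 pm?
No, inconsistent

Calculate the expected shift for θ = 132°:

Δλ_expected = λ_C(1 - cos(132°))
Δλ_expected = 2.4263 × (1 - cos(132°))
Δλ_expected = 2.4263 × 1.6691
Δλ_expected = 4.0498 pm

Given shift: 3.2562 pm
Expected shift: 4.0498 pm
Difference: 0.7937 pm

The values do not match. The given shift corresponds to θ ≈ 110.0°, not 132°.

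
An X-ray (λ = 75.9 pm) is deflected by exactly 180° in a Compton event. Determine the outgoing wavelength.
80.7526 pm

Using the Compton formula: λ' = λ + λ_C(1 − cos θ)

For θ = 180°, cos θ = -1 (exact) = -1.0000, so:
1 − cos 180° = 1 − (-1) = 2.0000

Δλ = λ_C × 2.0000 = 2.4263 × 2.0000 = 4.8526 pm

λ' = 75.9 + 4.8526 = 80.7526 pm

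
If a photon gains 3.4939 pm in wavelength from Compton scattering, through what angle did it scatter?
116.10°

From the Compton formula Δλ = λ_C(1 - cos θ), we can solve for θ:

cos θ = 1 - Δλ/λ_C

Given:
- Δλ = 3.4939 pm
- λ_C = h/(m_e·c) ≈ 2.42631024 pm

cos θ = 1 - 3.4939/2.42631024
cos θ = 1 - 1.440005
cos θ = -0.440005

θ = arccos(-0.440005)
θ = 116.10°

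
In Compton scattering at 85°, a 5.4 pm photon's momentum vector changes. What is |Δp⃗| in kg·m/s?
1.4411e-22 kg·m/s

Photon momentum magnitude is p = h/λ.

Initial momentum:
p₀ = h/λ = 6.6261e-34/5.4000e-12 = 1.2271e-22 kg·m/s

After scattering:
λ' = λ + Δλ = 5.4 + 2.2148 = 7.6148 pm
p' = h/λ' = 6.6261e-34/7.6148e-12 = 8.7015e-23 kg·m/s

Momentum is a vector; the scattered photon's direction makes angle θ = 85° with the incident direction. The magnitude of the vector change Δp⃗ = p⃗₀ − p⃗' is found from the law of cosines:
|Δp⃗|² = p₀² + p'² − 2p₀p'cos θ
|Δp⃗|² = (1.2271e-22)² + (8.7015e-23)² − 2·1.2271e-22·8.7015e-23·cos(85°)
|Δp⃗| = 1.4411e-22 kg·m/s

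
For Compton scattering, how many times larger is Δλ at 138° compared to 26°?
138° produces the larger shift by a factor of 17.224

Calculate both shifts using Δλ = λ_C(1 - cos θ):

For θ₁ = 26°:
Δλ₁ = 2.4263 × (1 - cos(26°))
Δλ₁ = 2.4263 × 0.1012
Δλ₁ = 0.2456 pm

For θ₂ = 138°:
Δλ₂ = 2.4263 × (1 - cos(138°))
Δλ₂ = 2.4263 × 1.7431
Δλ₂ = 4.2294 pm

The 138° angle produces the larger shift.
Ratio: 4.2294/0.2456 = 17.224

(Intermediate values are shown rounded; full precision is carried through to the final answer.)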